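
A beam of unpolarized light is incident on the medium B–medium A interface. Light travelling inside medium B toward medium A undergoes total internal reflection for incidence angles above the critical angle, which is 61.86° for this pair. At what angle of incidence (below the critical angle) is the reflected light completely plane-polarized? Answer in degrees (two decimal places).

θ_B ≈ 41.41°

sin θ_c = n₂/n₁, so n₂/n₁ = sin 61.86° = 0.8818.
Brewster: tan θ_B = n₂/n₁ = 0.8818.
θ_B = arctan(0.8818) = 41.41°.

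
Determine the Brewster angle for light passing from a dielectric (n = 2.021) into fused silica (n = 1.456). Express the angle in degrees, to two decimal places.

tan θ_B = n₂/n₁ = 1.456/2.021 = 0.7204.
θ_B = arctan(0.7204) = 35.77°.

θ_B ≈ 35.77°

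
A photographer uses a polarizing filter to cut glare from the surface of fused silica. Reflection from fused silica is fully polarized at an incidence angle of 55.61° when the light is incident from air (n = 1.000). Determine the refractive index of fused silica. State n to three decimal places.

n ≈ 1.461

Full polarization of the reflected beam means tan θ_B = n₂/n₁, where n₁ is the incident medium (air).
n₂ = n₁ tan θ_B = 1.000 × tan 55.61° = 1.461.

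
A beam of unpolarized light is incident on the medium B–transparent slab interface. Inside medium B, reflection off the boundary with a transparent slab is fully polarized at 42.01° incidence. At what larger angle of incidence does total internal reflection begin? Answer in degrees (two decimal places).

θ_c ≈ 64.25°

tan θ_B = n₂/n₁ = tan 42.01° = 0.9007.
Total internal reflection: sin θ_c = n₂/n₁ = 0.9007.
θ_c = arcsin(0.9007) = 64.25°.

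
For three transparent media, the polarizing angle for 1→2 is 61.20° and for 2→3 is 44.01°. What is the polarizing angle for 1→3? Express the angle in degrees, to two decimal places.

tan θ_B(1→2) = n₂/n₁ = tan 61.20° = 1.8190.
tan θ_B(2→3) = n₃/n₂ = tan 44.01° = 0.9660.
Multiplying, n₃/n₁ = 1.8190 × 0.9660 = 1.7572, and θ_B(1→3) = arctan 1.7572 = 60.36°.

θ_B ≈ 60.36°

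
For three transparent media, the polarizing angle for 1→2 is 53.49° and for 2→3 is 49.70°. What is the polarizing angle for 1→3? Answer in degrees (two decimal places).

n₂/n₁ = tan 53.49° = 1.3509 and n₃/n₂ = tan 49.70° = 1.1792.
Multiplying, n₃/n₁ = 1.3509 × 1.1792 = 1.5930, and θ_B(1→3) = arctan 1.5930 = 57.88°.

θ_B ≈ 57.88°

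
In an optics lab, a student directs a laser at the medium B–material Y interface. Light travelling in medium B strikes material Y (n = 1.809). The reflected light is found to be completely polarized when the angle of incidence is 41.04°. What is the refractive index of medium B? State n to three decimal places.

n ≈ 2.078

Brewster's law: tan θ_B = n₂/n₁ (light incident in medium B, refracted into material Y).
n₁ = n₂ / tan θ_B = 1.809 / tan 41.04° = 2.078.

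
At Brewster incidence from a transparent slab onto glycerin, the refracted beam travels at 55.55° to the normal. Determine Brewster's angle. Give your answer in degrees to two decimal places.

At Brewster's angle the reflected and refracted rays are perpendicular, so θ_B + θ_t = 90°.
So θ_B = 90° − θ_t = 90° − 55.55° = 34.45°.

θ_B ≈ 34.45°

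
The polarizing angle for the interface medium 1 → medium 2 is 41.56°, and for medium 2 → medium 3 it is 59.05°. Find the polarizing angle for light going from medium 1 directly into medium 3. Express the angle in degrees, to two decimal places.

Each Brewster angle gives a ratio: n₂/n₁ = tan 41.56° = 0.8866, n₃/n₂ = tan 59.05° = 1.6676.
So n₃/n₁ = (n₂/n₁)(n₃/n₂) = 0.8866 × 1.6676 = 1.4785.
θ_B(1→3) = arctan(1.4785) = 55.93°.

θ_B ≈ 55.93°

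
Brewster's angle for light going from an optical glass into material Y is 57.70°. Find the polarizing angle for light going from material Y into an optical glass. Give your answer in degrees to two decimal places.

Reversing the direction swaps n₁ and n₂, so tan θ_B' = 1/tan θ_B and θ_B' = 90° − θ_B.
Hence θ_B' = 90° − 57.70° = 32.30°.

θ_B' ≈ 32.30°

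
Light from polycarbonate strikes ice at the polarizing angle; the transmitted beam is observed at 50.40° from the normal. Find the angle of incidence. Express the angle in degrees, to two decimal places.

Brewster's condition makes the reflected and refracted beams perpendicular: θ_B + θ_t = 90°.
So θ_B = 90° − θ_t = 90° − 50.40° = 39.60°.

θ_B ≈ 39.60°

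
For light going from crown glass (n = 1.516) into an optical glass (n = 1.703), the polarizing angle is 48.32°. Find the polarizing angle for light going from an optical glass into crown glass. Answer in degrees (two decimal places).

θ_B' ≈ 41.68°

Reversing the direction swaps n₁ and n₂, so tan θ_B' = 1/tan θ_B and θ_B' = 90° − θ_B.
Hence θ_B' = 90° − 48.32° = 41.68°.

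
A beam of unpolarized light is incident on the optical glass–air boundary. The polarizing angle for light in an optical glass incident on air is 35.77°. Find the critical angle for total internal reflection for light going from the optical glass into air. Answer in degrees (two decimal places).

θ_c ≈ 46.09°

From Brewster, n₂/n₁ = tan θ_B = tan 35.77° = 0.7204.
Then sin θ_c = n₂/n₁ = 0.7204, so θ_c = arcsin 0.7204 = 46.09°.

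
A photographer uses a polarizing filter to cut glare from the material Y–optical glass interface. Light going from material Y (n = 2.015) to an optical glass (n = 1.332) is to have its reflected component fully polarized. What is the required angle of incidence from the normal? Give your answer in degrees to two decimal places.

Here n₂/n₁ = 1.332/2.015 = 0.6610, and Brewster's law gives tan θ_B = n₂/n₁. Taking the arctangent, θ_B = 33.47°.

θ_B ≈ 33.47°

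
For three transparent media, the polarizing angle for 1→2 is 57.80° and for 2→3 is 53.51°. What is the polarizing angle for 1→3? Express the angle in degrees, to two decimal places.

θ_B ≈ 65.02°

n₂/n₁ = tan 57.80° = 1.5880 and n₃/n₂ = tan 53.51° = 1.3519.
So n₃/n₁ = (n₂/n₁)(n₃/n₂) = 1.5880 × 1.3519 = 2.1468.
θ_B(1→3) = arctan(2.1468) = 65.02°.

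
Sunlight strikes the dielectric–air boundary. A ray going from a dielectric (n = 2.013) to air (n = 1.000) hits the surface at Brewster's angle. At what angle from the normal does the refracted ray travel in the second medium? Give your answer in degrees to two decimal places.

First find Brewster's angle: tan θ_B = 1.000/2.013 = 0.4968, giving θ_B = 26.42°.
At Brewster's angle the reflected and refracted rays are perpendicular, so θ_t = 90° − θ_B = 90° − 26.42° = 63.58°.

θ_t ≈ 63.58°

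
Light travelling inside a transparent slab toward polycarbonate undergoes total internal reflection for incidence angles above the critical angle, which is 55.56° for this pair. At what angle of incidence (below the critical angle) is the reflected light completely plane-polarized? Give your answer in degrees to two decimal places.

sin θ_c = n₂/n₁, so n₂/n₁ = sin 55.56° = 0.8247.
Brewster: tan θ_B = n₂/n₁ = 0.8247.
θ_B = arctan(0.8247) = 39.51°.

θ_B ≈ 39.51°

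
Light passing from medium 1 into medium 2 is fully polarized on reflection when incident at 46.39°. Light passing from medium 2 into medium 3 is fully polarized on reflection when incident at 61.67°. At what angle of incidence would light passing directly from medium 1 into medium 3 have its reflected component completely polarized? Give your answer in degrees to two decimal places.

θ_B ≈ 62.82°

Each Brewster angle gives a ratio: n₂/n₁ = tan 46.39° = 1.0497, n₃/n₂ = tan 61.67° = 1.8549.
So n₃/n₁ = (n₂/n₁)(n₃/n₂) = 1.0497 × 1.8549 = 1.9471.
θ_B(1→3) = arctan(1.9471) = 62.82°.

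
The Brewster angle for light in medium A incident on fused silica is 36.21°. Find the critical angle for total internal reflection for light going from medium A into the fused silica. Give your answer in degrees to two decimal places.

θ_c ≈ 47.07°

From Brewster, n₂/n₁ = tan θ_B = tan 36.21° = 0.7322.
Then sin θ_c = n₂/n₁ = 0.7322, so θ_c = arcsin 0.7322 = 47.07°.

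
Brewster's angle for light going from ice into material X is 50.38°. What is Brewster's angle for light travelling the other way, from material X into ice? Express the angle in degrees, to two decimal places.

θ_B' ≈ 39.62°

tan θ_B' = n₁/n₂ = 1/tan θ_B, so θ_B' = 90° − θ_B.
θ_B' = 90° − 50.38° = 39.62°.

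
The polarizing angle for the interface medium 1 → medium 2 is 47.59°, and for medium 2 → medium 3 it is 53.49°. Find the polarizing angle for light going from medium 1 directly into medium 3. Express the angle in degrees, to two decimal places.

θ_B ≈ 55.93°

Each Brewster angle gives a ratio: n₂/n₁ = tan 47.59° = 1.0948, n₃/n₂ = tan 53.49° = 1.3509.
n₃/n₁ = 1.4789. Then tan θ_B(1→3) = n₃/n₁, so θ_B(1→3) = arctan(1.4789) = 55.93°.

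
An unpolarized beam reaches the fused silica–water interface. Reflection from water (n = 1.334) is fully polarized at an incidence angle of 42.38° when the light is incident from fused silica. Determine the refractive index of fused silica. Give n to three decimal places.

At Brewster's angle, tan θ_B = n₂/n₁ with n₁ on the incident side (fused silica) and n₂ on the transmitted side (water).
n₁ = n₂ / tan θ_B = 1.334 / tan 42.38° = 1.462.

n ≈ 1.462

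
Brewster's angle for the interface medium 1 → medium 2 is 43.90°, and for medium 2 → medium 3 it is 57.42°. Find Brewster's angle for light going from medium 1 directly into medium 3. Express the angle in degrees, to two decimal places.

Each Brewster angle gives a ratio: n₂/n₁ = tan 43.90° = 0.9623, n₃/n₂ = tan 57.42° = 1.5649.
So n₃/n₁ = (n₂/n₁)(n₃/n₂) = 0.9623 × 1.5649 = 1.5059.
θ_B(1→3) = arctan(1.5059) = 56.41°.

θ_B ≈ 56.41°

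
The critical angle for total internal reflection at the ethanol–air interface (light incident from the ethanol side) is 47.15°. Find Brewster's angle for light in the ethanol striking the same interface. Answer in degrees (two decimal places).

θ_B ≈ 36.25°

sin θ_c = n₂/n₁, so n₂/n₁ = sin 47.15° = 0.7331.
Brewster: tan θ_B = n₂/n₁ = 0.7331.
θ_B = arctan(0.7331) = 36.25°.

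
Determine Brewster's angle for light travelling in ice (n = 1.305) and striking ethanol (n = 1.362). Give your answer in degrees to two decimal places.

θ_B ≈ 46.22°

Brewster's condition: tan θ_B = n₂/n₁ = 1.362/1.305 = 1.0437.
So θ_B = arctan 1.0437 = 46.22°.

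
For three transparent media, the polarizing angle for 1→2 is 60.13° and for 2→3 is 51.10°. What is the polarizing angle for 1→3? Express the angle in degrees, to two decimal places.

n₂/n₁ = tan 60.13° = 1.7412 and n₃/n₂ = tan 51.10° = 1.2393.
So n₃/n₁ = (n₂/n₁)(n₃/n₂) = 1.7412 × 1.2393 = 2.1578.
θ_B(1→3) = arctan(2.1578) = 65.14°.

θ_B ≈ 65.14°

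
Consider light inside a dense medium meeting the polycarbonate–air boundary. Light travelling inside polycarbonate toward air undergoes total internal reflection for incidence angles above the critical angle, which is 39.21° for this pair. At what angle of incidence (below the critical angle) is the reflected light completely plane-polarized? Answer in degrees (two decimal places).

θ_B ≈ 32.30°

n₂/n₁ = sin θ_c = sin 39.21° = 0.6322.
tan θ_B equals the same ratio, so θ_B = arctan(0.6322) = 32.30°.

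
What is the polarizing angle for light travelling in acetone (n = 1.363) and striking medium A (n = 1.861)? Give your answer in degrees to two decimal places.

Here n₂/n₁ = 1.861/1.363 = 1.3654, and Brewster's law gives tan θ_B = n₂/n₁.
θ_B = arctan(1.3654) = 53.78°.

θ_B ≈ 53.78°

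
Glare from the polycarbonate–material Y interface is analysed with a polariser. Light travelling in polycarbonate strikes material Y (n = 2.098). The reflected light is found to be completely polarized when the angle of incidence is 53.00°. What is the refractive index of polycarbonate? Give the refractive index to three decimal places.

Brewster's law: tan θ_B = n₂/n₁ (light incident in polycarbonate, refracted into material Y).
n₁ = n₂ / tan θ_B = 2.098 / tan 53.00° = 1.581.

n ≈ 1.581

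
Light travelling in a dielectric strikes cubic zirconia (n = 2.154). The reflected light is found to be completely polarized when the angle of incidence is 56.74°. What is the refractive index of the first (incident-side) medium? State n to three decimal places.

Brewster's law: tan θ_B = n₂/n₁ (light incident in a dielectric, refracted into cubic zirconia).
n₁ = n₂ / tan θ_B = 2.154 / tan 56.74° = 1.413.

n ≈ 1.413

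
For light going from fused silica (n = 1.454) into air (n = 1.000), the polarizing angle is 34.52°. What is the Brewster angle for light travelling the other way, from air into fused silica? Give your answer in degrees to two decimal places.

Reversing the direction swaps n₁ and n₂, so tan θ_B' = 1/tan θ_B and θ_B' = 90° − θ_B.
Hence θ_B' = 90° − 34.52° = 55.48°.

θ_B' ≈ 55.48°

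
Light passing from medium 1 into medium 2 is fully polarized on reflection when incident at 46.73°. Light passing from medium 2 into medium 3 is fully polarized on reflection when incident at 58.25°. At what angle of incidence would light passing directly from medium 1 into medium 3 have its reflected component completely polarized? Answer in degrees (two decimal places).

θ_B ≈ 59.78°

tan θ_B(1→2) = n₂/n₁ = tan 46.73° = 1.0623.
tan θ_B(2→3) = n₃/n₂ = tan 58.25° = 1.6160.
n₃/n₁ = 1.7166. Then tan θ_B(1→3) = n₃/n₁, so θ_B(1→3) = arctan(1.7166) = 59.78°.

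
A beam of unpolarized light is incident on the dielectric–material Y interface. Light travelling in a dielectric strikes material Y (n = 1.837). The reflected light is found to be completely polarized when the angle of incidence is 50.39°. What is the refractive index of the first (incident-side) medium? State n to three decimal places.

n ≈ 1.520

Full polarization of the reflected beam means tan θ_B = n₂/n₁, where n₁ is the incident medium (a dielectric).
n₁ = n₂ / tan θ_B = 1.837 / tan 50.39° = 1.520.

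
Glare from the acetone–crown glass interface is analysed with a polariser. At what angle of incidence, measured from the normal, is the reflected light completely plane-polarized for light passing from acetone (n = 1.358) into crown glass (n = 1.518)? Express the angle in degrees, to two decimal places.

θ_B ≈ 48.18°

At Brewster's angle the reflected and refracted rays are perpendicular, which with Snell's law gives tan θ_B = n₂/n₁.
Here n₂/n₁ = 1.518/1.358 = 1.1178, and Brewster's law gives tan θ_B = n₂/n₁. Taking the arctangent, θ_B = 48.18°.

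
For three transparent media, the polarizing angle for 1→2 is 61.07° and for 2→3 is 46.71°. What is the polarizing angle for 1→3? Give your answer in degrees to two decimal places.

n₂/n₁ = tan 61.07° = 1.8093 and n₃/n₂ = tan 46.71° = 1.0615.
So n₃/n₁ = (n₂/n₁)(n₃/n₂) = 1.8093 × 1.0615 = 1.9206.
θ_B(1→3) = arctan(1.9206) = 62.50°.

θ_B ≈ 62.50°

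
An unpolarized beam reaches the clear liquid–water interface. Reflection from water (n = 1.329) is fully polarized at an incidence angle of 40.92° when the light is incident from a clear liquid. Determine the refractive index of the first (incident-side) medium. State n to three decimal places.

n ≈ 1.533

Full polarization of the reflected beam means tan θ_B = n₂/n₁, where n₁ is the incident medium (a clear liquid).
n₁ = n₂ / tan θ_B = 1.329 / tan 40.92° = 1.533.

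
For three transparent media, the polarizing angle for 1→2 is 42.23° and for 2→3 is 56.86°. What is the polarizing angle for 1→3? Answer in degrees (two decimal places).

θ_B ≈ 54.27°

tan θ_B(1→2) = n₂/n₁ = tan 42.23° = 0.9077.
tan θ_B(2→3) = n₃/n₂ = tan 56.86° = 1.5317.
Multiplying, n₃/n₁ = 0.9077 × 1.5317 = 1.3903, and θ_B(1→3) = arctan 1.3903 = 54.27°.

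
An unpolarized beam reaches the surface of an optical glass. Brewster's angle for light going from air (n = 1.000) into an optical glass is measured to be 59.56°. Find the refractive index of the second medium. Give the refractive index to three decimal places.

n ≈ 1.702

Full polarization of the reflected beam means tan θ_B = n₂/n₁, where n₁ is the incident medium (air).
n₂ = n₁ tan θ_B = 1.000 × tan 59.56° = 1.702.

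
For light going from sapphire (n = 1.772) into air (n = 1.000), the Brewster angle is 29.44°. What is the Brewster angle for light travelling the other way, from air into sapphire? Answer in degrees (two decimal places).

θ_B' ≈ 60.56°

The two Brewster angles are complementary: θ_B' = 90° − θ_B = 90° − 29.44° = 60.56°.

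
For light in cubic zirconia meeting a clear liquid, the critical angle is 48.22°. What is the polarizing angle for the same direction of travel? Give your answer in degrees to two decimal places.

sin θ_c = n₂/n₁, so n₂/n₁ = sin 48.22° = 0.7457.
Brewster: tan θ_B = n₂/n₁ = 0.7457.
θ_B = arctan(0.7457) = 36.71°.

θ_B ≈ 36.71°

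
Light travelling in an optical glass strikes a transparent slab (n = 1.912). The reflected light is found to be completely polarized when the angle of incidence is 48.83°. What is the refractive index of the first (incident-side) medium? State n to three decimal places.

Brewster's law: tan θ_B = n₂/n₁ (light incident in an optical glass, refracted into a transparent slab).
n₁ = n₂ / tan θ_B = 1.912 / tan 48.83° = 1.672.

n ≈ 1.672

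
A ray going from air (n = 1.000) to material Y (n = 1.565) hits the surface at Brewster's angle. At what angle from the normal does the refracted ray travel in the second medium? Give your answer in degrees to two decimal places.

First find Brewster's angle: tan θ_B = 1.565/1.000 = 1.5650, giving θ_B = 57.42°.
Since θ_B + θ_t = 90° at Brewster incidence, θ_t = 90° − 57.42° = 32.58°.

θ_t ≈ 32.58°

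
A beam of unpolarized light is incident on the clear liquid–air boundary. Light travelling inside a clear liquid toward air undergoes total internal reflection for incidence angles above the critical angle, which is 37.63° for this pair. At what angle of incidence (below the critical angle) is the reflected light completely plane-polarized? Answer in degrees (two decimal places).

sin θ_c = n₂/n₁, so n₂/n₁ = sin 37.63° = 0.6106.
Brewster: tan θ_B = n₂/n₁ = 0.6106.
θ_B = arctan(0.6106) = 31.41°.

θ_B ≈ 31.41°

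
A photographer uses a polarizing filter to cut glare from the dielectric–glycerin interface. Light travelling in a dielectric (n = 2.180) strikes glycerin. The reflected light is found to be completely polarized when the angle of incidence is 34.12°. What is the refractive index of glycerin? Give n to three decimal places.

At Brewster's angle, tan θ_B = n₂/n₁ with n₁ on the incident side (a dielectric) and n₂ on the transmitted side (glycerin).
n₂ = n₁ tan θ_B = 2.180 × tan 34.12° = 1.477.

n ≈ 1.477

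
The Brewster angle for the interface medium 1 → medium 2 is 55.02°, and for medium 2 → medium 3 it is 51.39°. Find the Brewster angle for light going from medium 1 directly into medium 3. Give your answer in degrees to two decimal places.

n₂/n₁ = tan 55.02° = 1.4292 and n₃/n₂ = tan 51.39° = 1.2522.
Multiplying, n₃/n₁ = 1.4292 × 1.2522 = 1.7897, and θ_B(1→3) = arctan 1.7897 = 60.81°.

θ_B ≈ 60.81°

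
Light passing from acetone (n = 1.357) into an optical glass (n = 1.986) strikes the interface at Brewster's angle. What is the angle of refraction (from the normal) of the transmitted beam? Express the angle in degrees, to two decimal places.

θ_B = arctan(n₂/n₁) = arctan(1.986/1.357) = 55.66°.
The refracted ray is perpendicular to the reflected ray, so θ_t = 90° − θ_B = 34.34°.

θ_t ≈ 34.34°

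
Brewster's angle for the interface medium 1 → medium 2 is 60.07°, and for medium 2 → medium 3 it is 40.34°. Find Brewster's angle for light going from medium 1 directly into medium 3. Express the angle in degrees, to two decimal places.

tan θ_B(1→2) = n₂/n₁ = tan 60.07° = 1.7369.
tan θ_B(2→3) = n₃/n₂ = tan 40.34° = 0.8493.
Multiplying, n₃/n₁ = 1.7369 × 0.8493 = 1.4751, and θ_B(1→3) = arctan 1.4751 = 55.87°.

θ_B ≈ 55.87°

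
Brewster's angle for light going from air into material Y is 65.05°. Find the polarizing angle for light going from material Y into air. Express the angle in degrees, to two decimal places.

θ_B' ≈ 24.95°

Reversing the direction swaps n₁ and n₂, so tan θ_B' = 1/tan θ_B and θ_B' = 90° − θ_B.
Hence θ_B' = 90° − 65.05° = 24.95°.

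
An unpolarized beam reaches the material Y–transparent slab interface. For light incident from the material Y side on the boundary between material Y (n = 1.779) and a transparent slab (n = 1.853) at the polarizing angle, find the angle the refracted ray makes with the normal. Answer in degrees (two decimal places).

First find Brewster's angle: tan θ_B = 1.853/1.779 = 1.0416, giving θ_B = 46.17°.
The refracted ray is perpendicular to the reflected ray, so θ_t = 90° − θ_B = 43.83°.

θ_t ≈ 43.83°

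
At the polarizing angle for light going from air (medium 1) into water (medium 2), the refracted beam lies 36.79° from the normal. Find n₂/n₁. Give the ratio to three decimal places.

At Brewster incidence θ_B = 90° − θ_t = 90° − 36.79° = 53.21°.
Then n₂/n₁ = tan θ_B = tan 53.21° = 1.337.

n₂/n₁ ≈ 1.337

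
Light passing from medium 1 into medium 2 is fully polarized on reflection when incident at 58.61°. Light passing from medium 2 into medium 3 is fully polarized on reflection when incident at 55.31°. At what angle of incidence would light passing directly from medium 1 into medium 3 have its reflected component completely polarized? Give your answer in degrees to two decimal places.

Each Brewster angle gives a ratio: n₂/n₁ = tan 58.61° = 1.6389, n₃/n₂ = tan 55.31° = 1.4447.
Multiplying, n₃/n₁ = 1.6389 × 1.4447 = 2.3678, and θ_B(1→3) = arctan 2.3678 = 67.10°.

θ_B ≈ 67.10°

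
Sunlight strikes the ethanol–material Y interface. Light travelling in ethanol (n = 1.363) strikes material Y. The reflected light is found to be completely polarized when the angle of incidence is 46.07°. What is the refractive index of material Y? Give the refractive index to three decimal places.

n ≈ 1.415

At Brewster's angle, tan θ_B = n₂/n₁ with n₁ on the incident side (ethanol) and n₂ on the transmitted side (material Y).
n₂ = n₁ tan θ_B = 1.363 × tan 46.07° = 1.415.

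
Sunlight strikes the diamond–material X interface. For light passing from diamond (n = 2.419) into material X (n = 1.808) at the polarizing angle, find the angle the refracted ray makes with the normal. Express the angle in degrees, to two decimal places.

tan θ_B = n₂/n₁ = 1.808/2.419 = 0.7474, so θ_B = 36.78°.
Since θ_B + θ_t = 90° at Brewster incidence, θ_t = 90° − 36.78° = 53.22°.

θ_t ≈ 53.22°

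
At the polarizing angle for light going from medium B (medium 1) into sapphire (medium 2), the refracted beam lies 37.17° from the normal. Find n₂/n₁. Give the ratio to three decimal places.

θ_B + θ_t = 90°, so θ_B = 90° − 37.17° = 52.83°.
Then n₂/n₁ = tan θ_B = tan 52.83° = 1.319.

n₂/n₁ ≈ 1.319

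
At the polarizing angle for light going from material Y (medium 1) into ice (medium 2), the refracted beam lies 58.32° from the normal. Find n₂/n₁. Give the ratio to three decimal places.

θ_B + θ_t = 90°, so θ_B = 90° − 58.32° = 31.68°.
tan θ_B = n₂/n₁, so n₂/n₁ = tan 31.68° = 0.617.

n₂/n₁ ≈ 0.617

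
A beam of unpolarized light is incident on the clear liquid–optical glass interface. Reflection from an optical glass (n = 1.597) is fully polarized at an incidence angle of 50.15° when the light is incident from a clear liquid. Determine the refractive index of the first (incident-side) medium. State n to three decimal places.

n ≈ 1.333

Full polarization of the reflected beam means tan θ_B = n₂/n₁, where n₁ is the incident medium (a clear liquid).
n₁ = n₂ / tan θ_B = 1.597 / tan 50.15° = 1.333.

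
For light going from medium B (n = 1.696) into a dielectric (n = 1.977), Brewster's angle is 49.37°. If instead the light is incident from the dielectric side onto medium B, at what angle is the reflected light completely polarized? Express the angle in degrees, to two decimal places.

θ_B' ≈ 40.63°

Reversing the direction swaps n₁ and n₂, so tan θ_B' = 1/tan θ_B and θ_B' = 90° − θ_B.
Hence θ_B' = 90° − 49.37° = 40.63°.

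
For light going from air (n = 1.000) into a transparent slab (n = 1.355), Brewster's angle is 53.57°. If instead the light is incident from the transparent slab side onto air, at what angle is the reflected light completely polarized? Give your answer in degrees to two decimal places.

θ_B' ≈ 36.43°

The two Brewster angles are complementary: θ_B' = 90° − θ_B = 90° − 53.57° = 36.43°.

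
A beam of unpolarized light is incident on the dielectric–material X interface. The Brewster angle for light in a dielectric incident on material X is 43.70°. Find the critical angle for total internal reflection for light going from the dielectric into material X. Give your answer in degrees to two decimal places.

tan θ_B = n₂/n₁ = tan 43.70° = 0.9556.
Total internal reflection: sin θ_c = n₂/n₁ = 0.9556.
θ_c = arcsin(0.9556) = 72.87°.

θ_c ≈ 72.87°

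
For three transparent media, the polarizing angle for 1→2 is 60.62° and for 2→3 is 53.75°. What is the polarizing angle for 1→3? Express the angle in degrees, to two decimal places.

θ_B ≈ 67.57°

n₂/n₁ = tan 60.62° = 1.7762 and n₃/n₂ = tan 53.75° = 1.3638.
n₃/n₁ = 2.4224. Then tan θ_B(1→3) = n₃/n₁, so θ_B(1→3) = arctan(2.4224) = 67.57°.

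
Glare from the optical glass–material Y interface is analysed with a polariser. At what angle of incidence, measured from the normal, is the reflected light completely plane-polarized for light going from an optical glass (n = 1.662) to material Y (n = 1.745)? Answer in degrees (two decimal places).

tan θ_B = n₂/n₁ = 1.745/1.662 = 1.0499.
θ_B = arctan(1.0499) = 46.40°.

θ_B ≈ 46.40°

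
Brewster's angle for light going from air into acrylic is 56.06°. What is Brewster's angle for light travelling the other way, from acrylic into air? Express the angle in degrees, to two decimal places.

θ_B' ≈ 33.94°

Reversing the direction swaps n₁ and n₂, so tan θ_B' = 1/tan θ_B and θ_B' = 90° − θ_B.
Hence θ_B' = 90° − 56.06° = 33.94°.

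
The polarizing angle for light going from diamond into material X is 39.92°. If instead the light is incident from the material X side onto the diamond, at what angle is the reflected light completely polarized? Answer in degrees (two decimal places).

θ_B' ≈ 50.08°

The two Brewster angles are complementary: θ_B' = 90° − θ_B = 90° − 39.92° = 50.08°.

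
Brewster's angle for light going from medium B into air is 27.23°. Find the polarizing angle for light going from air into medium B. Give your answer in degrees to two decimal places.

θ_B' ≈ 62.77°

The two Brewster angles are complementary: θ_B' = 90° − θ_B = 90° − 27.23° = 62.77°.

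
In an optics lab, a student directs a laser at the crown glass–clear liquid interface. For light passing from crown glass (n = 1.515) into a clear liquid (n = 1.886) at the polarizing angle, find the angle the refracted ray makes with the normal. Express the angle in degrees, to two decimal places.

tan θ_B = n₂/n₁ = 1.886/1.515 = 1.2449, so θ_B = 51.23°.
The refracted ray is perpendicular to the reflected ray, so θ_t = 90° − θ_B = 38.77°.

θ_t ≈ 38.77°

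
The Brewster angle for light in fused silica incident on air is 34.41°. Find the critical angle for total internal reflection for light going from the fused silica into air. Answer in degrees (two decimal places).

θ_c ≈ 43.23°

tan θ_B = n₂/n₁ = tan 34.41° = 0.6850.
Total internal reflection: sin θ_c = n₂/n₁ = 0.6850.
θ_c = arcsin(0.6850) = 43.23°.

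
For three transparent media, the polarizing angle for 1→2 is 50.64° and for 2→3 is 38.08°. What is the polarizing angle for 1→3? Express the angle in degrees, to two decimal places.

Each Brewster angle gives a ratio: n₂/n₁ = tan 50.64° = 1.2192, n₃/n₂ = tan 38.08° = 0.7835.
n₃/n₁ = 0.9553. Then tan θ_B(1→3) = n₃/n₁, so θ_B(1→3) = arctan(0.9553) = 43.69°.

θ_B ≈ 43.69°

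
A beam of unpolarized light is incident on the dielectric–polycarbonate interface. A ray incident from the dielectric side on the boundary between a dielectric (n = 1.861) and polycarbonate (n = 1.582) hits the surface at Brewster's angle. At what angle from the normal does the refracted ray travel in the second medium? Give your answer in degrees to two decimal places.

First find Brewster's angle: tan θ_B = 1.582/1.861 = 0.8501, giving θ_B = 40.37°.
Since θ_B + θ_t = 90° at Brewster incidence, θ_t = 90° − 40.37° = 49.63°.

θ_t ≈ 49.63°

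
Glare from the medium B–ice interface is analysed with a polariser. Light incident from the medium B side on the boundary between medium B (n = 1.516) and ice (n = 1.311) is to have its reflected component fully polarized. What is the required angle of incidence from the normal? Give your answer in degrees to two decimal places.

Here n₂/n₁ = 1.311/1.516 = 0.8648, and Brewster's law gives tan θ_B = n₂/n₁. Taking the arctangent, θ_B = 40.85°.

θ_B ≈ 40.85°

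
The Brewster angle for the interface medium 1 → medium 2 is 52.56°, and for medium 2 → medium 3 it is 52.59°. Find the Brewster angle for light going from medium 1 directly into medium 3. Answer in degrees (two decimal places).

tan θ_B(1→2) = n₂/n₁ = tan 52.56° = 1.3061.
tan θ_B(2→3) = n₃/n₂ = tan 52.59° = 1.3075.
n₃/n₁ = 1.7076. Then tan θ_B(1→3) = n₃/n₁, so θ_B(1→3) = arctan(1.7076) = 59.65°.

θ_B ≈ 59.65°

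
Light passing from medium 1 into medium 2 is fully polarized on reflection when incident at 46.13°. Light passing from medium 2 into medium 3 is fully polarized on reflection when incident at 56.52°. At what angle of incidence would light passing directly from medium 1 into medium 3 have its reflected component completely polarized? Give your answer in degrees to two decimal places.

tan θ_B(1→2) = n₂/n₁ = tan 46.13° = 1.0402.
tan θ_B(2→3) = n₃/n₂ = tan 56.52° = 1.5120.
So n₃/n₁ = (n₂/n₁)(n₃/n₂) = 1.0402 × 1.5120 = 1.5728.
θ_B(1→3) = arctan(1.5728) = 57.55°.

θ_B ≈ 57.55°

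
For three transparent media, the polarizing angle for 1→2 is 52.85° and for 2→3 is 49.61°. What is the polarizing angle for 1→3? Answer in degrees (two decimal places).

θ_B ≈ 57.19°

tan θ_B(1→2) = n₂/n₁ = tan 52.85° = 1.3198.
tan θ_B(2→3) = n₃/n₂ = tan 49.61° = 1.1754.
n₃/n₁ = 1.5514. Then tan θ_B(1→3) = n₃/n₁, so θ_B(1→3) = arctan(1.5514) = 57.19°.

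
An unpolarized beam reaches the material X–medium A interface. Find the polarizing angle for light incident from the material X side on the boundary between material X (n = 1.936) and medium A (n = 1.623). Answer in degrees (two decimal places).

tan θ_B = n₂/n₁ = 1.623/1.936 = 0.8383.
So θ_B = arctan 0.8383 = 39.97°.

θ_B ≈ 39.97°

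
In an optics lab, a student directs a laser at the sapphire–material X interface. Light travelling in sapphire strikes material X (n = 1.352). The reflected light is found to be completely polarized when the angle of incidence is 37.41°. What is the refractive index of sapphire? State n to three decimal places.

n ≈ 1.768

Full polarization of the reflected beam means tan θ_B = n₂/n₁, where n₁ is the incident medium (sapphire).
n₁ = n₂ / tan θ_B = 1.352 / tan 37.41° = 1.768.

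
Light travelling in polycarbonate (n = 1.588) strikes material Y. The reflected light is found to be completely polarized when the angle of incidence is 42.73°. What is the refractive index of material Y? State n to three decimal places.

n ≈ 1.467

Full polarization of the reflected beam means tan θ_B = n₂/n₁, where n₁ is the incident medium (polycarbonate).
n₂ = n₁ tan θ_B = 1.588 × tan 42.73° = 1.467.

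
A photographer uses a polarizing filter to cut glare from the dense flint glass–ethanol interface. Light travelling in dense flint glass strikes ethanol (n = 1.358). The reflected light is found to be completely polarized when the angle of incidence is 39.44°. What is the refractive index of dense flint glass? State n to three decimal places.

At the Brewster angle, tan θ_B = n₂/n₁ with n₁ on the incident side (dense flint glass) and n₂ on the transmitted side (ethanol).
n₁ = n₂ / tan θ_B = 1.358 / tan 39.44° = 1.651.

n ≈ 1.651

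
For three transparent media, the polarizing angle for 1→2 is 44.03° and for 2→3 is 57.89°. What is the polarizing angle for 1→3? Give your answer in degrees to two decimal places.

Each Brewster angle gives a ratio: n₂/n₁ = tan 44.03° = 0.9667, n₃/n₂ = tan 57.89° = 1.5935.
n₃/n₁ = 1.5405. Then tan θ_B(1→3) = n₃/n₁, so θ_B(1→3) = arctan(1.5405) = 57.01°.

θ_B ≈ 57.01°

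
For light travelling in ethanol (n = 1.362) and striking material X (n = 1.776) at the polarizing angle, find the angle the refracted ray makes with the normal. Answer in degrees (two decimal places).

tan θ_B = n₂/n₁ = 1.776/1.362 = 1.3040, so θ_B = 52.52°.
At Brewster's angle the reflected and refracted rays are perpendicular, so θ_t = 90° − θ_B = 90° − 52.52° = 37.48°.

θ_t ≈ 37.48°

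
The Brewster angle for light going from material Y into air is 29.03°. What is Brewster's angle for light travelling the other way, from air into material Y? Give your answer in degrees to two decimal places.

The two Brewster angles are complementary: θ_B' = 90° − θ_B = 90° − 29.03° = 60.97°.

θ_B' ≈ 60.97°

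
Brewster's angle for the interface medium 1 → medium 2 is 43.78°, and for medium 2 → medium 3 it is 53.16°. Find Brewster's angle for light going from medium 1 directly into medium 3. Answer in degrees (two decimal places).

θ_B ≈ 51.98°

Each Brewster angle gives a ratio: n₂/n₁ = tan 43.78° = 0.9583, n₃/n₂ = tan 53.16° = 1.3348.
n₃/n₁ = 1.2791. Then tan θ_B(1→3) = n₃/n₁, so θ_B(1→3) = arctan(1.2791) = 51.98°.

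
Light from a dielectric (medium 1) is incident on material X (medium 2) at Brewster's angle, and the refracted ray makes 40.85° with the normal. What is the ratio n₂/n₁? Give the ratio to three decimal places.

θ_B + θ_t = 90°, so θ_B = 90° − 40.85° = 49.15°.
Then n₂/n₁ = tan θ_B = tan 49.15° = 1.156.

n₂/n₁ ≈ 1.156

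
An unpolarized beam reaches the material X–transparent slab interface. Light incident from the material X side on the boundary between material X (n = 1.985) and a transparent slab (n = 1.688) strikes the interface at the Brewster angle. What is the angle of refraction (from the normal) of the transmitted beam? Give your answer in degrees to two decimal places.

tan θ_B = n₂/n₁ = 1.688/1.985 = 0.8504, so θ_B = 40.38°.
Since θ_B + θ_t = 90° at Brewster incidence, θ_t = 90° − 40.38° = 49.62°.

θ_t ≈ 49.62°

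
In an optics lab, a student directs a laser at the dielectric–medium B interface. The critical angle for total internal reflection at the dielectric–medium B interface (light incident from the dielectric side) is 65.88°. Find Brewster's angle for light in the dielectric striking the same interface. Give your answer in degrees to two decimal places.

θ_B ≈ 42.39°

sin θ_c = n₂/n₁, so n₂/n₁ = sin 65.88° = 0.9127.
Brewster: tan θ_B = n₂/n₁ = 0.9127.
θ_B = arctan(0.9127) = 42.39°.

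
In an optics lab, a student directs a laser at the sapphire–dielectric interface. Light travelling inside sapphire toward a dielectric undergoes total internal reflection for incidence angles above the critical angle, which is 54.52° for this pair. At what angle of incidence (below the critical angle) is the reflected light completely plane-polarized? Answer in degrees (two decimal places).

At the critical angle sin θ_c = n₂/n₁, giving n₂/n₁ = sin 54.52° = 0.8143.
Then tan θ_B = n₂/n₁ = 0.8143, so θ_B = arctan 0.8143 = 39.16°.

θ_B ≈ 39.16°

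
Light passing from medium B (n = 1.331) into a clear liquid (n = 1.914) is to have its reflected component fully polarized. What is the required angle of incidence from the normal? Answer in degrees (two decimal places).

θ_B ≈ 55.19°

tan θ_B = n₂/n₁ = 1.914/1.331 = 1.4380.
So θ_B = arctan 1.4380 = 55.19°.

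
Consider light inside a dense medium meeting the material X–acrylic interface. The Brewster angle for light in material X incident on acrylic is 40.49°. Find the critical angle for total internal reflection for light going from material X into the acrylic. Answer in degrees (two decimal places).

tan θ_B = n₂/n₁ = tan 40.49° = 0.8538.
Total internal reflection: sin θ_c = n₂/n₁ = 0.8538.
θ_c = arcsin(0.8538) = 58.63°.

θ_c ≈ 58.63°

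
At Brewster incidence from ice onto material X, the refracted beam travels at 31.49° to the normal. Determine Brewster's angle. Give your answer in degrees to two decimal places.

Since the reflected and refracted rays are at right angles at the polarizing angle, θ_B + θ_t = 90°.
θ_B = 90° − 31.49° = 58.51°.

θ_B ≈ 58.51°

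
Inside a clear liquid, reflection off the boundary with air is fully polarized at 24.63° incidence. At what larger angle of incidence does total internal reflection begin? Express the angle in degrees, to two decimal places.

n₂/n₁ = tan 24.63° = 0.4585; the critical angle satisfies sin θ_c = n₂/n₁.
θ_c = arcsin(0.4585) = 27.29°.

θ_c ≈ 27.29°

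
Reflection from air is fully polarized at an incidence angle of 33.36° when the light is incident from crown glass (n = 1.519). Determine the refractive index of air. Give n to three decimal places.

n ≈ 1.000

Brewster's law: tan θ_B = n₂/n₁ (light incident in crown glass, refracted into air).
n₂ = n₁ tan θ_B = 1.519 × tan 33.36° = 1.000.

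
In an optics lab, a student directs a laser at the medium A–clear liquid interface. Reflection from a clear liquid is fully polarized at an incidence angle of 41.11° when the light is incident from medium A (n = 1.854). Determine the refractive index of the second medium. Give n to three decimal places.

n ≈ 1.618

At the polarizing angle, tan θ_B = n₂/n₁ with n₁ on the incident side (medium A) and n₂ on the transmitted side (a clear liquid).
n₂ = n₁ tan θ_B = 1.854 × tan 41.11° = 1.618.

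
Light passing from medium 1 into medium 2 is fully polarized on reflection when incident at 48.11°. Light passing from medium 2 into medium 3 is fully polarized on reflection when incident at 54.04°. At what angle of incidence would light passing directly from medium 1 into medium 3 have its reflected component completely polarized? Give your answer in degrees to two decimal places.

Each Brewster angle gives a ratio: n₂/n₁ = tan 48.11° = 1.1149, n₃/n₂ = tan 54.04° = 1.3784.
So n₃/n₁ = (n₂/n₁)(n₃/n₂) = 1.1149 × 1.3784 = 1.5368.
θ_B(1→3) = arctan(1.5368) = 56.95°.

θ_B ≈ 56.95°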